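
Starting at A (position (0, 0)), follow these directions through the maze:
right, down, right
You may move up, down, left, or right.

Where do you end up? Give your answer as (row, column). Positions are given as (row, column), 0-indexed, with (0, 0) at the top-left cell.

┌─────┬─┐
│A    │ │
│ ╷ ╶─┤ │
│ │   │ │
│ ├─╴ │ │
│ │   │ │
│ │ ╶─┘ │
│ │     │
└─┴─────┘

Following directions step by step:
Start: (0, 0)
  right: (0, 0) → (0, 1)
  down: (0, 1) → (1, 1)
  right: (1, 1) → (1, 2)
Final position: (1, 2)

Path taken:

┌─────┬─┐
│A ↓  │ │
│ ╷ ╶─┤ │
│ │↳ B│ │
│ ├─╴ │ │
│ │   │ │
│ │ ╶─┘ │
│ │     │
└─┴─────┘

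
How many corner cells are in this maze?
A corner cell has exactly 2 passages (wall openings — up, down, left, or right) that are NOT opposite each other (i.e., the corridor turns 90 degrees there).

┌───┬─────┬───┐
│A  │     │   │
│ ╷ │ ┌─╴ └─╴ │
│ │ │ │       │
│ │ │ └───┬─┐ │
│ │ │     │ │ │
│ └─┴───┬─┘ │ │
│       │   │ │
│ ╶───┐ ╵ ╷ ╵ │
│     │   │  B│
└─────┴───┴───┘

Counting corner cells (2 non-opposite passages):
Total corners: 13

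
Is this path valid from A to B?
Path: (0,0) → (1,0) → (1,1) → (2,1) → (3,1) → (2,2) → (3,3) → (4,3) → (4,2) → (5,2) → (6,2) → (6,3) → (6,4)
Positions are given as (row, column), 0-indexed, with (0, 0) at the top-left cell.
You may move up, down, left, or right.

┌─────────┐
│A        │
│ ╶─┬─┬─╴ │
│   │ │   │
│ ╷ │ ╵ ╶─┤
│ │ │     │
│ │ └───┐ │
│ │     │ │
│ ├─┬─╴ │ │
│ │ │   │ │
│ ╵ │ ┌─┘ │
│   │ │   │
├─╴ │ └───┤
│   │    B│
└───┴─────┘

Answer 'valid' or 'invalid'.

Checking path validity:
Result: Invalid move at step 5: cannot move from (3, 1) to (2, 2).

invalid

Correct solution:

┌─────────┐
│A        │
│ ╶─┬─┬─╴ │
│↳ ↓│ │   │
│ ╷ │ ╵ ╶─┤
│ │↓│     │
│ │ └───┐ │
│ │↳ → ↓│ │
│ ├─┬─╴ │ │
│ │ │↓ ↲│ │
│ ╵ │ ┌─┘ │
│   │↓│   │
├─╴ │ └───┤
│   │↳ → B│
└───┴─────┘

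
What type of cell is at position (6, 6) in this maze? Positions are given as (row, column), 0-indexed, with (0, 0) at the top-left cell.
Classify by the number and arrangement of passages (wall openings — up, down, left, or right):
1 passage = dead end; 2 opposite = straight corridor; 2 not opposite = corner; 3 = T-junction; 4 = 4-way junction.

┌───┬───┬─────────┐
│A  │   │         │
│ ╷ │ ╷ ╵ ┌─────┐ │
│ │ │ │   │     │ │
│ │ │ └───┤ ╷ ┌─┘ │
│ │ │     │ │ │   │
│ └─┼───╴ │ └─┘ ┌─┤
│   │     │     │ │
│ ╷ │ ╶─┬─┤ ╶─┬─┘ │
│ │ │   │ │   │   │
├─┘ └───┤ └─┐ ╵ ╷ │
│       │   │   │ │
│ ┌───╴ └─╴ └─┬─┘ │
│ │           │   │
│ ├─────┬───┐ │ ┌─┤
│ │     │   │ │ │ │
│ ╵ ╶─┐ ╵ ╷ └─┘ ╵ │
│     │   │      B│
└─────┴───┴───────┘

Checking cell at (6, 6):
Number of passages: 2
Cell type: corner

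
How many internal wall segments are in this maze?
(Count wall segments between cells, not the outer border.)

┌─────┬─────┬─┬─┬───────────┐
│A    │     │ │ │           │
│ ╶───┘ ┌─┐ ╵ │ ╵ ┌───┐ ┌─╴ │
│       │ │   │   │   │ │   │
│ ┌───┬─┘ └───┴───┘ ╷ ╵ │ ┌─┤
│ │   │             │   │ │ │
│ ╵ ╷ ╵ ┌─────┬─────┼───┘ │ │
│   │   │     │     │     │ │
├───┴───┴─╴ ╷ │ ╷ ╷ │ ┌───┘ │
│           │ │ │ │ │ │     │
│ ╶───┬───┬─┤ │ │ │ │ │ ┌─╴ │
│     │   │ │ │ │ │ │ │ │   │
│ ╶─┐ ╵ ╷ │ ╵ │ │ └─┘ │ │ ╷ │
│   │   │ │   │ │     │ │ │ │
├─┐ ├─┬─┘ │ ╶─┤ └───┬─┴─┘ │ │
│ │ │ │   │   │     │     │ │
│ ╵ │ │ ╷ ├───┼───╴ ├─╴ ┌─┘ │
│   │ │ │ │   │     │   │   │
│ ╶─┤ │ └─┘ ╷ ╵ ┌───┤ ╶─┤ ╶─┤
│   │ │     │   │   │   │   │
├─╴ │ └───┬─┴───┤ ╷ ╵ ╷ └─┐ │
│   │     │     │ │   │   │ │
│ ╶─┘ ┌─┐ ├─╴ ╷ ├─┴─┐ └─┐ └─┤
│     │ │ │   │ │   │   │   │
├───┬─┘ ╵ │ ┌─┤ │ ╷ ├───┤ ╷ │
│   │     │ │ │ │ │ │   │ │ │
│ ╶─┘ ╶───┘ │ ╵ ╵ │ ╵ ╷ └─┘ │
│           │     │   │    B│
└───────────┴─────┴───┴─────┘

Counting internal wall segments:
Total internal walls: 169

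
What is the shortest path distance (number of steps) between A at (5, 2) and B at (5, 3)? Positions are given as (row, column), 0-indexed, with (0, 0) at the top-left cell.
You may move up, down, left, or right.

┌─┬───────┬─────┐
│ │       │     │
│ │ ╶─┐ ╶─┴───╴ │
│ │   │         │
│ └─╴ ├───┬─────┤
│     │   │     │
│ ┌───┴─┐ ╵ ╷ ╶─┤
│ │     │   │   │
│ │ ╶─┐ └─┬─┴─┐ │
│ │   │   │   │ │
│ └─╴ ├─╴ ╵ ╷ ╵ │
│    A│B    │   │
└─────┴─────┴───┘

Finding path from (5, 2) to (5, 3):
Path: (5,2) → (4,2) → (4,1) → (3,1) → (3,2) → (3,3) → (4,3) → (4,4) → (5,4) → (5,3)
Distance: 9 steps

Solution:

┌─┬───────┬─────┐
│ │       │     │
│ │ ╶─┐ ╶─┴───╴ │
│ │   │         │
│ └─╴ ├───┬─────┤
│     │   │     │
│ ┌───┴─┐ ╵ ╷ ╶─┤
│ │↱ → ↓│   │   │
│ │ ╶─┐ └─┬─┴─┐ │
│ │↑ ↰│↳ ↓│   │ │
│ └─╴ ├─╴ ╵ ╷ ╵ │
│    A│B ↲  │   │
└─────┴─────┴───┘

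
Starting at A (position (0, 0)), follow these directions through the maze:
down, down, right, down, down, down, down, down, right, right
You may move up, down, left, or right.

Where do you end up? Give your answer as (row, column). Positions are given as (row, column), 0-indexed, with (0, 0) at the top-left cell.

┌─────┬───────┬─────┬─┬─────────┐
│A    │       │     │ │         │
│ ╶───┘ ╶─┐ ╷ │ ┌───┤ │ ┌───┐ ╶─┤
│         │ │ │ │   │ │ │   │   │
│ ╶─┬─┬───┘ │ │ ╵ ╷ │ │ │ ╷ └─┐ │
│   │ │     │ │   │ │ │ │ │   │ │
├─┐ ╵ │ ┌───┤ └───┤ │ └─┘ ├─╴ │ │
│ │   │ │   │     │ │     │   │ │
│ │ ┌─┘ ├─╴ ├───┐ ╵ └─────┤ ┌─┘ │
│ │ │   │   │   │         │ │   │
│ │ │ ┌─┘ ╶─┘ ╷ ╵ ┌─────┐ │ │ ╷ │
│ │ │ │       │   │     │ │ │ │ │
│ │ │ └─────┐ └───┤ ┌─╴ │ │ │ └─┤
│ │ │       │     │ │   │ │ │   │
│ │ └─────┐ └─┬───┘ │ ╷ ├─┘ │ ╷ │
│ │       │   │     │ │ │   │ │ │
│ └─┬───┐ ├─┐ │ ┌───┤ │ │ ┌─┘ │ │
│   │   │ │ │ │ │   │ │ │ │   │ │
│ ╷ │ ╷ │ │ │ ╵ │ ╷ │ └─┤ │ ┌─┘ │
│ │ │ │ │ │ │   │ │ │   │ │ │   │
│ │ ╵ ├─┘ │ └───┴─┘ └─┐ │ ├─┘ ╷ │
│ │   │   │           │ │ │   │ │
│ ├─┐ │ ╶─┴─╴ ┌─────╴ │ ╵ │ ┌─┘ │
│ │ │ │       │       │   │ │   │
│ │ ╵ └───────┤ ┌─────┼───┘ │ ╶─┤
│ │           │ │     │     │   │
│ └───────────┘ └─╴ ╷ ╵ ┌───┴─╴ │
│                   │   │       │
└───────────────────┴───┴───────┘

Following directions step by step:
Start: (0, 0)
  down: (0, 0) → (1, 0)
  down: (1, 0) → (2, 0)
  right: (2, 0) → (2, 1)
  down: (2, 1) → (3, 1)
  down: (3, 1) → (4, 1)
  down: (4, 1) → (5, 1)
  down: (5, 1) → (6, 1)
  down: (6, 1) → (7, 1)
  right: (7, 1) → (7, 2)
  right: (7, 2) → (7, 3)
Final position: (7, 3)

Path taken:

┌─────┬───────┬─────┬─┬─────────┐
│A    │       │     │ │         │
│ ╶───┘ ╶─┐ ╷ │ ┌───┤ │ ┌───┐ ╶─┤
│↓        │ │ │ │   │ │ │   │   │
│ ╶─┬─┬───┘ │ │ ╵ ╷ │ │ │ ╷ └─┐ │
│↳ ↓│ │     │ │   │ │ │ │ │   │ │
├─┐ ╵ │ ┌───┤ └───┤ │ └─┘ ├─╴ │ │
│ │↓  │ │   │     │ │     │   │ │
│ │ ┌─┘ ├─╴ ├───┐ ╵ └─────┤ ┌─┘ │
│ │↓│   │   │   │         │ │   │
│ │ │ ┌─┘ ╶─┘ ╷ ╵ ┌─────┐ │ │ ╷ │
│ │↓│ │       │   │     │ │ │ │ │
│ │ │ └─────┐ └───┤ ┌─╴ │ │ │ └─┤
│ │↓│       │     │ │   │ │ │   │
│ │ └─────┐ └─┬───┘ │ ╷ ├─┘ │ ╷ │
│ │↳ → B  │   │     │ │ │   │ │ │
│ └─┬───┐ ├─┐ │ ┌───┤ │ │ ┌─┘ │ │
│   │   │ │ │ │ │   │ │ │ │   │ │
│ ╷ │ ╷ │ │ │ ╵ │ ╷ │ └─┤ │ ┌─┘ │
│ │ │ │ │ │ │   │ │ │   │ │ │   │
│ │ ╵ ├─┘ │ └───┴─┘ └─┐ │ ├─┘ ╷ │
│ │   │   │           │ │ │   │ │
│ ├─┐ │ ╶─┴─╴ ┌─────╴ │ ╵ │ ┌─┘ │
│ │ │ │       │       │   │ │   │
│ │ ╵ └───────┤ ┌─────┼───┘ │ ╶─┤
│ │           │ │     │     │   │
│ └───────────┘ └─╴ ╷ ╵ ┌───┴─╴ │
│                   │   │       │
└───────────────────┴───┴───────┘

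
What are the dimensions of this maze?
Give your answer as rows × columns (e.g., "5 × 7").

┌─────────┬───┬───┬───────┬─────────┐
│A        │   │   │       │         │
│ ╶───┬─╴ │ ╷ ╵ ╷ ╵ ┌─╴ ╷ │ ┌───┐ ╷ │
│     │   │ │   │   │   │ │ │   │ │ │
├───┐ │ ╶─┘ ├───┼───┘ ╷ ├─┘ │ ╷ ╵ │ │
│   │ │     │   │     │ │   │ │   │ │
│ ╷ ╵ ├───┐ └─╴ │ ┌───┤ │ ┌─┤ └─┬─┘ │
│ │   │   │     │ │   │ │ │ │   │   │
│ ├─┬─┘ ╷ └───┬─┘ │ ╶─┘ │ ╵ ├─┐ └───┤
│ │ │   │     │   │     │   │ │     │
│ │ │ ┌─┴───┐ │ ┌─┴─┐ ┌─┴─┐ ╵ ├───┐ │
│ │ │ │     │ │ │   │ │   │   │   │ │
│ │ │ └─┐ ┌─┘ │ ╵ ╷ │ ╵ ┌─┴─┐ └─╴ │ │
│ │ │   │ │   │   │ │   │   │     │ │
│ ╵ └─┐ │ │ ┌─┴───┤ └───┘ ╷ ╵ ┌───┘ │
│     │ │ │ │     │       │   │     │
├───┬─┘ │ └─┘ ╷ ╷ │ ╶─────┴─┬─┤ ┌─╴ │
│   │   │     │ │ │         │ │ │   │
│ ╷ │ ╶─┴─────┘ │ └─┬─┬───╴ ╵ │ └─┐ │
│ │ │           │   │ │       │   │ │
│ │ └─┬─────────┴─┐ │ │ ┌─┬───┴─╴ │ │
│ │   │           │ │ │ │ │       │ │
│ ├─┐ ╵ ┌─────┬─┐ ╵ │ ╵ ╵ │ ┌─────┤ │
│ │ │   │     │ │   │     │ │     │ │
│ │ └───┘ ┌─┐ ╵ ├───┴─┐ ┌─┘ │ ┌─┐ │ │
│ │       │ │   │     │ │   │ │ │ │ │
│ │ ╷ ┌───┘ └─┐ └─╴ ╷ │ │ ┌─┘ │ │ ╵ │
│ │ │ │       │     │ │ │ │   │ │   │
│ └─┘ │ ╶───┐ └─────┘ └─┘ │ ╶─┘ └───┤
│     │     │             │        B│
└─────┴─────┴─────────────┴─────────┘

Counting the maze dimensions:
Rows (vertical): 15
Columns (horizontal): 18
Dimensions: 15 × 18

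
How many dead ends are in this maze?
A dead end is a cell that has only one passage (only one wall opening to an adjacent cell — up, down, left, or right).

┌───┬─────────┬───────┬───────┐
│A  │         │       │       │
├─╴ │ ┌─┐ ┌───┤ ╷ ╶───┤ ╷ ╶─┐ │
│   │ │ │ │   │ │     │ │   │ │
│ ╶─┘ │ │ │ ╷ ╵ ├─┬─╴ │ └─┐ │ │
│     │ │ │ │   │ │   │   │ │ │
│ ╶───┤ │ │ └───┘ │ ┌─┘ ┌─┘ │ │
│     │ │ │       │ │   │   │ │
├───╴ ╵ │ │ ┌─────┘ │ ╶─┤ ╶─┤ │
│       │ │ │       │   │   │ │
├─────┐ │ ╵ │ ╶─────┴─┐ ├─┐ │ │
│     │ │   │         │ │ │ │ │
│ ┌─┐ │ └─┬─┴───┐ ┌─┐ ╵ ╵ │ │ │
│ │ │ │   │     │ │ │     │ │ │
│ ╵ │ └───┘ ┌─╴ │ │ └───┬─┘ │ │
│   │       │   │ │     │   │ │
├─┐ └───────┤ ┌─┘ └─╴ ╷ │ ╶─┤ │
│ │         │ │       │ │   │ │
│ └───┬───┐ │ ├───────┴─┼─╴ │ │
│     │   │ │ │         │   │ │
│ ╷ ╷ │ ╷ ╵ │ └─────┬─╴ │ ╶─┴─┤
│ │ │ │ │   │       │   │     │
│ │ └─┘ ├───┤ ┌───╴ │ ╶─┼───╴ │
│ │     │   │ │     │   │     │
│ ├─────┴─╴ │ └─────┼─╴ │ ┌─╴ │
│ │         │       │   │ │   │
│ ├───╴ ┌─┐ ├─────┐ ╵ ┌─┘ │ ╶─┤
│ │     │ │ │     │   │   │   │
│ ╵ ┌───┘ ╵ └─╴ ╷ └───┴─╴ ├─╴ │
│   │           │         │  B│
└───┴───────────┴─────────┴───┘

Checking each cell for number of passages:

Dead ends found at positions:
  (0, 0)
  (0, 6)
  (0, 10)
  (1, 3)
  (2, 8)
  (2, 12)
  (4, 0)
  (5, 12)
  (6, 1)
  (6, 4)
  (6, 9)
  (8, 0)
  (8, 7)
  (8, 11)
  (9, 7)
  (9, 14)
  (10, 2)
  (11, 4)
  (11, 7)
  (12, 1)
  (13, 4)
  (13, 6)
  (13, 11)
  (14, 2)
  (14, 13)
Total dead ends: 25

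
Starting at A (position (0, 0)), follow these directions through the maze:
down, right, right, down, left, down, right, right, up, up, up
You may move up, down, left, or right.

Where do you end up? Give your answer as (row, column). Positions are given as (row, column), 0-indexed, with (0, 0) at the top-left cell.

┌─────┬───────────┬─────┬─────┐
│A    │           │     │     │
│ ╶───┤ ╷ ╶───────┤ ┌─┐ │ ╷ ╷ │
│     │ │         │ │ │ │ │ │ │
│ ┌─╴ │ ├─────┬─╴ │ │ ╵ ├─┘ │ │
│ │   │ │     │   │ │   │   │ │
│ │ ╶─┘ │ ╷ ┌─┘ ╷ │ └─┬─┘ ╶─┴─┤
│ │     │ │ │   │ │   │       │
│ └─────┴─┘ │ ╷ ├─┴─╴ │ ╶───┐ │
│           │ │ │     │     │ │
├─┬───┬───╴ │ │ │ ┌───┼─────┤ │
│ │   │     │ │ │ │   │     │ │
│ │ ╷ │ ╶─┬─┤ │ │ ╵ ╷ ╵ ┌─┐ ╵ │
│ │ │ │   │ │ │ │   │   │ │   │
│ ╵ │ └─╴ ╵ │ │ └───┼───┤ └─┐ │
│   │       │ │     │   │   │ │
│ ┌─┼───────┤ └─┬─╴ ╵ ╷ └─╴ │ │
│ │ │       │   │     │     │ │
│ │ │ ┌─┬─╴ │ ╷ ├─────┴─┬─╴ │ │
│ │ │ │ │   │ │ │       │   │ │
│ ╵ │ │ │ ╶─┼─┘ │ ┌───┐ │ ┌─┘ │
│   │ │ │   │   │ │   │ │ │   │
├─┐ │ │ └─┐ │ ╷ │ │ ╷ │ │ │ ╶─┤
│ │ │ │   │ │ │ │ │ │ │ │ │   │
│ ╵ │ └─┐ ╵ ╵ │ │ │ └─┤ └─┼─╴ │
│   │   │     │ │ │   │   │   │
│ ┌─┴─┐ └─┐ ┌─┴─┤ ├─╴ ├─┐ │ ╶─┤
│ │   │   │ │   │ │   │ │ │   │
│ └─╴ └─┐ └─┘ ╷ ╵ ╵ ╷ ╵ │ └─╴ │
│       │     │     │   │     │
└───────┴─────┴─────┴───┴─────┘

Following directions step by step:
Start: (0, 0)
  down: (0, 0) → (1, 0)
  right: (1, 0) → (1, 1)
  right: (1, 1) → (1, 2)
  down: (1, 2) → (2, 2)
  left: (2, 2) → (2, 1)
  down: (2, 1) → (3, 1)
  right: (3, 1) → (3, 2)
  right: (3, 2) → (3, 3)
  up: (3, 3) → (2, 3)
  up: (2, 3) → (1, 3)
  up: (1, 3) → (0, 3)
Final position: (0, 3)

Path taken:

┌─────┬───────────┬─────┬─────┐
│A    │B          │     │     │
│ ╶───┤ ╷ ╶───────┤ ┌─┐ │ ╷ ╷ │
│↳ → ↓│↑│         │ │ │ │ │ │ │
│ ┌─╴ │ ├─────┬─╴ │ │ ╵ ├─┘ │ │
│ │↓ ↲│↑│     │   │ │   │   │ │
│ │ ╶─┘ │ ╷ ┌─┘ ╷ │ └─┬─┘ ╶─┴─┤
│ │↳ → ↑│ │ │   │ │   │       │
│ └─────┴─┘ │ ╷ ├─┴─╴ │ ╶───┐ │
│           │ │ │     │     │ │
├─┬───┬───╴ │ │ │ ┌───┼─────┤ │
│ │   │     │ │ │ │   │     │ │
│ │ ╷ │ ╶─┬─┤ │ │ ╵ ╷ ╵ ┌─┐ ╵ │
│ │ │ │   │ │ │ │   │   │ │   │
│ ╵ │ └─╴ ╵ │ │ └───┼───┤ └─┐ │
│   │       │ │     │   │   │ │
│ ┌─┼───────┤ └─┬─╴ ╵ ╷ └─╴ │ │
│ │ │       │   │     │     │ │
│ │ │ ┌─┬─╴ │ ╷ ├─────┴─┬─╴ │ │
│ │ │ │ │   │ │ │       │   │ │
│ ╵ │ │ │ ╶─┼─┘ │ ┌───┐ │ ┌─┘ │
│   │ │ │   │   │ │   │ │ │   │
├─┐ │ │ └─┐ │ ╷ │ │ ╷ │ │ │ ╶─┤
│ │ │ │   │ │ │ │ │ │ │ │ │   │
│ ╵ │ └─┐ ╵ ╵ │ │ │ └─┤ └─┼─╴ │
│   │   │     │ │ │   │   │   │
│ ┌─┴─┐ └─┐ ┌─┴─┤ ├─╴ ├─┐ │ ╶─┤
│ │   │   │ │   │ │   │ │ │   │
│ └─╴ └─┐ └─┘ ╷ ╵ ╵ ╷ ╵ │ └─╴ │
│       │     │     │   │     │
└───────┴─────┴─────┴───┴─────┘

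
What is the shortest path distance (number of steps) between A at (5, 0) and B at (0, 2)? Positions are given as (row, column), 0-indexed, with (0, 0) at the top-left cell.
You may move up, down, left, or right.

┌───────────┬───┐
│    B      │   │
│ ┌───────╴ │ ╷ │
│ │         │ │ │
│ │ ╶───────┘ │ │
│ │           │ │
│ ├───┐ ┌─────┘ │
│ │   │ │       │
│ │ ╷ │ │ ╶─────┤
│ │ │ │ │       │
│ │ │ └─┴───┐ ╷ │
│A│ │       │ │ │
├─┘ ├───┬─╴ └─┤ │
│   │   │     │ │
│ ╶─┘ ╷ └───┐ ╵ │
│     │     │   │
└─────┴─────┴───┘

Finding path from (5, 0) to (0, 2):
Path: (5,0) → (4,0) → (3,0) → (2,0) → (1,0) → (0,0) → (0,1) → (0,2)
Distance: 7 steps

Solution:

┌───────────┬───┐
│↱ → B      │   │
│ ┌───────╴ │ ╷ │
│↑│         │ │ │
│ │ ╶───────┘ │ │
│↑│           │ │
│ ├───┐ ┌─────┘ │
│↑│   │ │       │
│ │ ╷ │ │ ╶─────┤
│↑│ │ │ │       │
│ │ │ └─┴───┐ ╷ │
│A│ │       │ │ │
├─┘ ├───┬─╴ └─┤ │
│   │   │     │ │
│ ╶─┘ ╷ └───┐ ╵ │
│     │     │   │
└─────┴─────┴───┘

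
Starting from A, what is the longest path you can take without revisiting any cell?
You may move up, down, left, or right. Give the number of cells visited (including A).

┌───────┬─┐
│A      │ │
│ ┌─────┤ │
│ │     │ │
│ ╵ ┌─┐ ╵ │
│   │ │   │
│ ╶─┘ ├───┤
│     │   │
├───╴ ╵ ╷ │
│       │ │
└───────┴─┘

Finding longest simple path using DFS:
Start: (0, 0)
Longest path visits 11 cells
Path: A → down → down → down → right → right → down → right → up → right → down

Solution:

┌───────┬─┐
│A      │ │
│ ┌─────┤ │
│↓│     │ │
│ ╵ ┌─┐ ╵ │
│↓  │ │   │
│ ╶─┘ ├───┤
│↳ → ↓│↱ ↓│
├───╴ ╵ ╷ │
│    ↳ ↑│B│
└───────┴─┘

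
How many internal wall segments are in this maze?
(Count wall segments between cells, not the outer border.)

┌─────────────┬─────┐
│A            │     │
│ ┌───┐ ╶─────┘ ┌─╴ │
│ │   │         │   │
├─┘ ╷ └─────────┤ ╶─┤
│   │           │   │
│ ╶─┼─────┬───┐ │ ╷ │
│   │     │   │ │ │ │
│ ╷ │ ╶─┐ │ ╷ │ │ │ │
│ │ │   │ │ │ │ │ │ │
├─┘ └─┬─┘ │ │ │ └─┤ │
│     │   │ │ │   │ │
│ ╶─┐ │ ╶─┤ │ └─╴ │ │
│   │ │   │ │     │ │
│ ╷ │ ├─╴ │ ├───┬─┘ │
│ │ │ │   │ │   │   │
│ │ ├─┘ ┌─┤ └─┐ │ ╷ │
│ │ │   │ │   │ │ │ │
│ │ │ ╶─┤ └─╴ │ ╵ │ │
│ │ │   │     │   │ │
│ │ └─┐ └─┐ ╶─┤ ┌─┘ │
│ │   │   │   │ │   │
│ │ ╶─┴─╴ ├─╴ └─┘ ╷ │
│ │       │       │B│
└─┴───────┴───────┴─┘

Counting internal wall segments:
Total internal walls: 99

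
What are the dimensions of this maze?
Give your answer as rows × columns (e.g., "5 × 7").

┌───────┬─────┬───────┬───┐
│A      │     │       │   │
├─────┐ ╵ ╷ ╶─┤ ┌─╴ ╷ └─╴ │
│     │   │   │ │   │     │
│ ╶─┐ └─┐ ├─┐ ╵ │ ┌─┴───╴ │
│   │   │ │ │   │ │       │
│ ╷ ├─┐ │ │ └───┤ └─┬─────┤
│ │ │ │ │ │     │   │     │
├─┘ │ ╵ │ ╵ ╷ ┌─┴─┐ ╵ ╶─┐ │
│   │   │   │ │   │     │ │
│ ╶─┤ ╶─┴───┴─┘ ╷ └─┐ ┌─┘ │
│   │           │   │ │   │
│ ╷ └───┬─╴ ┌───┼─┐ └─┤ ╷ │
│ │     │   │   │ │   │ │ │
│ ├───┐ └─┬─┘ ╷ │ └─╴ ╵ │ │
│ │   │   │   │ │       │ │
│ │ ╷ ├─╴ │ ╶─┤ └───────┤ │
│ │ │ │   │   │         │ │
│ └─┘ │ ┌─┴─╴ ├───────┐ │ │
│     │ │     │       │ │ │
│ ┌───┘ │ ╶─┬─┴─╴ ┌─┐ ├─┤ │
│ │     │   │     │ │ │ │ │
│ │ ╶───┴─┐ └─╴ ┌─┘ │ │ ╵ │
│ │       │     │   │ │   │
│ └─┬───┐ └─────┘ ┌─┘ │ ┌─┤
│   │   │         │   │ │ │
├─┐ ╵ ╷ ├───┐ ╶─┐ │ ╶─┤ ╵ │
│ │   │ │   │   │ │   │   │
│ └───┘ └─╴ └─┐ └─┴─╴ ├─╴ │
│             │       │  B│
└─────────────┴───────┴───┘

Counting the maze dimensions:
Rows (vertical): 15
Columns (horizontal): 13
Dimensions: 15 × 13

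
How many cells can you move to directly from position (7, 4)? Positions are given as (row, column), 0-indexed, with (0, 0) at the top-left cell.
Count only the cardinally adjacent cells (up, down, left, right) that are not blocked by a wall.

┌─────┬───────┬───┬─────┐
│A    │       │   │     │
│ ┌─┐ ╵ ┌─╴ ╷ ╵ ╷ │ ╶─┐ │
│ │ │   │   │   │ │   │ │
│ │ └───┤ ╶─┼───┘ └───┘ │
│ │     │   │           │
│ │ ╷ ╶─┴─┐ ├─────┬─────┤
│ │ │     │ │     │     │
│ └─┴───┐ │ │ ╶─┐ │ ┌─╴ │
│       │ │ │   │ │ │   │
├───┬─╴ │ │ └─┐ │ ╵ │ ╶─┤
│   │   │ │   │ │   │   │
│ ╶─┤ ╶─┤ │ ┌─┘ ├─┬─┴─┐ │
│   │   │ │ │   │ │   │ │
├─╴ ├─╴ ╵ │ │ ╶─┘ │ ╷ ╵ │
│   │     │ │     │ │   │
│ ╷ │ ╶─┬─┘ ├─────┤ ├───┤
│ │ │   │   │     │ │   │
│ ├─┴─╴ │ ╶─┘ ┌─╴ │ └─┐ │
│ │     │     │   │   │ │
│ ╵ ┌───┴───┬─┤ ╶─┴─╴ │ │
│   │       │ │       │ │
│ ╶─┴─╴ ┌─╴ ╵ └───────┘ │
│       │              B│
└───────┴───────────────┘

Checking passable neighbors of (7, 4):
Neighbors: (6, 4), (7, 3)
Count: 2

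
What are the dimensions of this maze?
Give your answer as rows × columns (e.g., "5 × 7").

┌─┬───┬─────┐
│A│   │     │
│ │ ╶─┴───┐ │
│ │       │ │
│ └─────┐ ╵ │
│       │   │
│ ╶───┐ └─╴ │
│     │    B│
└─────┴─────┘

Counting the maze dimensions:
Rows (vertical): 4
Columns (horizontal): 6
Dimensions: 4 × 6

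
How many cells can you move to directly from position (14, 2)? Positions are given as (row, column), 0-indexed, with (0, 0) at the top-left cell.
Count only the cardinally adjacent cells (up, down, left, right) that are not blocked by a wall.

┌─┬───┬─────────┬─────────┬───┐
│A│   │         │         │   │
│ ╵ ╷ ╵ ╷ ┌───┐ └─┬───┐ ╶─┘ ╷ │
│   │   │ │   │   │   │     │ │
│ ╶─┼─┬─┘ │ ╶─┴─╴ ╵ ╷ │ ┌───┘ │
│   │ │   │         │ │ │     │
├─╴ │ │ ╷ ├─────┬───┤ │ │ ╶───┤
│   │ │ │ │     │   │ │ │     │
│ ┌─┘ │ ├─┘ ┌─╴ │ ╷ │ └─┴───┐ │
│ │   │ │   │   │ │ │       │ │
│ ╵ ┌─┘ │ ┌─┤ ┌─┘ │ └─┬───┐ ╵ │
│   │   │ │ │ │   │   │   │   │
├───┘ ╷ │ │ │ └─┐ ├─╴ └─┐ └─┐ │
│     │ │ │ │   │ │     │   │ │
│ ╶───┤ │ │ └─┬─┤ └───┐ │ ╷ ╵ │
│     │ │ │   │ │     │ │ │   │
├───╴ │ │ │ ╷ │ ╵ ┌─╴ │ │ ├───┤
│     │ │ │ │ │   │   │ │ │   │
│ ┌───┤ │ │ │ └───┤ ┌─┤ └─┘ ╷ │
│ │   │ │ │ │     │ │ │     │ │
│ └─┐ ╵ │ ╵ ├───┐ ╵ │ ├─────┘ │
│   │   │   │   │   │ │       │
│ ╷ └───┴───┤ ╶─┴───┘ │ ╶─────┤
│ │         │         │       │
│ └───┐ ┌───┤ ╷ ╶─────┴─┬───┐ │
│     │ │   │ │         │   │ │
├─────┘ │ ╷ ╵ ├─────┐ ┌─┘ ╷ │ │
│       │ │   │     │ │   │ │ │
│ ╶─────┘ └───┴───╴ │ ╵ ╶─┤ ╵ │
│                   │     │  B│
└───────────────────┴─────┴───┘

Checking passable neighbors of (14, 2):
Neighbors: (14, 1), (14, 3)
Count: 2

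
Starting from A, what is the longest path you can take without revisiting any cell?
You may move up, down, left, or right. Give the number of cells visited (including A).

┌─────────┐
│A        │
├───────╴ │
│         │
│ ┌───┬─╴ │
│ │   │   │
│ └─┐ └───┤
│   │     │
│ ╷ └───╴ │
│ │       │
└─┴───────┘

Finding longest simple path using DFS:
Start: (0, 0)
Longest path visits 22 cells
Path: A → right → right → right → right → down → left → left → left → left → down → down → right → down → right → right → right → up → left → left → up → left

Solution:

┌─────────┐
│A → → → ↓│
├───────╴ │
│↓ ← ← ← ↲│
│ ┌───┬─╴ │
│↓│B ↰│   │
│ └─┐ └───┤
│↳ ↓│↑ ← ↰│
│ ╷ └───╴ │
│ │↳ → → ↑│
└─┴───────┘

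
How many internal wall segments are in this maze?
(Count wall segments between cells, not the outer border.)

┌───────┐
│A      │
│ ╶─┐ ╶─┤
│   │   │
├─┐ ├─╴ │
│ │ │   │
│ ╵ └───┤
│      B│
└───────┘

Counting internal wall segments:
Total internal walls: 9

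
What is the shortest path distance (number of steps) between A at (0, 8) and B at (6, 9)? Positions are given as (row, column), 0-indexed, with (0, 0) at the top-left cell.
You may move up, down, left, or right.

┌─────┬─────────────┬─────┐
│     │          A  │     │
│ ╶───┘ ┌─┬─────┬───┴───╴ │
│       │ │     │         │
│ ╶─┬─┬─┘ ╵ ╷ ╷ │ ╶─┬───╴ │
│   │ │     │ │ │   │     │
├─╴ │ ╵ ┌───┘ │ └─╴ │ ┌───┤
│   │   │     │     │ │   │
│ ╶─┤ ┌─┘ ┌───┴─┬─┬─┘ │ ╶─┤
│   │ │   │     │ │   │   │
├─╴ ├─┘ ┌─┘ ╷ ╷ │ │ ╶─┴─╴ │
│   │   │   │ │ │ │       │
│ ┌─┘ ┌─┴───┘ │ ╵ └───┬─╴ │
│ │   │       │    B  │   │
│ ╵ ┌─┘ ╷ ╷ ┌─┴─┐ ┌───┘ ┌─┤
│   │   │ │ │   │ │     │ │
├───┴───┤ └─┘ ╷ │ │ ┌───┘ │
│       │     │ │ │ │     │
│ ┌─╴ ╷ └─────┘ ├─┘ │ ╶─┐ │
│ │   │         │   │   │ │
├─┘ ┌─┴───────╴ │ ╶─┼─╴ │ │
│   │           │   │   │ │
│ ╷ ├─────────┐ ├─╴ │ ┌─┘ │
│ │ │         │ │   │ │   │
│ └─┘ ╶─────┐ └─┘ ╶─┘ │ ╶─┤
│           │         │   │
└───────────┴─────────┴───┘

Finding path from (0, 8) to (6, 9):
Path: (0,8) → (0,7) → (0,6) → (0,5) → (0,4) → (0,3) → (1,3) → (1,2) → (1,1) → (1,0) → (2,0) → (2,1) → (3,1) → (3,0) → (4,0) → (4,1) → (5,1) → (5,0) → (6,0) → (7,0) → (7,1) → (6,1) → (6,2) → (5,2) → (5,3) → (4,3) → (4,4) → (3,4) → (3,5) → (3,6) → (2,6) → (1,6) → (1,7) → (2,7) → (3,7) → (3,8) → (3,9) → (2,9) → (2,8) → (1,8) → (1,9) → (1,10) → (1,11) → (1,12) → (2,12) → (2,11) → (2,10) → (3,10) → (4,10) → (4,9) → (5,9) → (5,10) → (5,11) → (5,12) → (6,12) → (6,11) → (7,11) → (7,10) → (7,9) → (8,9) → (9,9) → (9,8) → (10,8) → (10,9) → (11,9) → (11,8) → (12,8) → (12,7) → (12,6) → (11,6) → (11,5) → (11,4) → (11,3) → (11,2) → (12,2) → (12,1) → (12,0) → (11,0) → (10,0) → (10,1) → (9,1) → (9,2) → (8,2) → (8,3) → (9,3) → (9,4) → (9,5) → (9,6) → (9,7) → (8,7) → (7,7) → (7,6) → (8,6) → (8,5) → (8,4) → (7,4) → (6,4) → (6,5) → (6,6) → (5,6) → (4,6) → (4,7) → (5,7) → (6,7) → (6,8) → (6,9)
Distance: 105 steps

Solution:

┌─────┬─────────────┬─────┐
│     │↓ ← ← ← ← A  │     │
│ ╶───┘ ┌─┬─────┬───┴───╴ │
│↓ ← ← ↲│ │  ↱ ↓│↱ → → → ↓│
│ ╶─┬─┬─┘ ╵ ╷ ╷ │ ╶─┬───╴ │
│↳ ↓│ │     │↑│↓│↑ ↰│↓ ← ↲│
├─╴ │ ╵ ┌───┘ │ └─╴ │ ┌───┤
│↓ ↲│   │↱ → ↑│↳ → ↑│↓│   │
│ ╶─┤ ┌─┘ ┌───┴─┬─┬─┘ │ ╶─┤
│↳ ↓│ │↱ ↑│  ↱ ↓│ │↓ ↲│   │
├─╴ ├─┘ ┌─┘ ╷ ╷ │ │ ╶─┴─╴ │
│↓ ↲│↱ ↑│   │↑│↓│ │↳ → → ↓│
│ ┌─┘ ┌─┴───┘ │ ╵ └───┬─╴ │
│↓│↱ ↑│  ↱ → ↑│↳ → B  │↓ ↲│
│ ╵ ┌─┘ ╷ ╷ ┌─┴─┐ ┌───┘ ┌─┤
│↳ ↑│   │↑│ │↓ ↰│ │↓ ← ↲│ │
├───┴───┤ └─┘ ╷ │ │ ┌───┘ │
│    ↱ ↓│↑ ← ↲│↑│ │↓│     │
│ ┌─╴ ╷ └─────┘ ├─┘ │ ╶─┐ │
│ │↱ ↑│↳ → → → ↑│↓ ↲│   │ │
├─┘ ┌─┴───────╴ │ ╶─┼─╴ │ │
│↱ ↑│           │↳ ↓│   │ │
│ ╷ ├─────────┐ ├─╴ │ ┌─┘ │
│↑│ │↓ ← ← ← ↰│ │↓ ↲│ │   │
│ └─┘ ╶─────┐ └─┘ ╶─┘ │ ╶─┤
│↑ ← ↲      │↑ ← ↲    │   │
└───────────┴─────────┴───┘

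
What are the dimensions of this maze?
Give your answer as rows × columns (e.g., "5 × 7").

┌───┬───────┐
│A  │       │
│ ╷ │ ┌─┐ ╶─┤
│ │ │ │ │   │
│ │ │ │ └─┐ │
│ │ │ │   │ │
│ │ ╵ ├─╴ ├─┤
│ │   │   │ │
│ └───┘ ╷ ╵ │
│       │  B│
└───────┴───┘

Counting the maze dimensions:
Rows (vertical): 5
Columns (horizontal): 6
Dimensions: 5 × 6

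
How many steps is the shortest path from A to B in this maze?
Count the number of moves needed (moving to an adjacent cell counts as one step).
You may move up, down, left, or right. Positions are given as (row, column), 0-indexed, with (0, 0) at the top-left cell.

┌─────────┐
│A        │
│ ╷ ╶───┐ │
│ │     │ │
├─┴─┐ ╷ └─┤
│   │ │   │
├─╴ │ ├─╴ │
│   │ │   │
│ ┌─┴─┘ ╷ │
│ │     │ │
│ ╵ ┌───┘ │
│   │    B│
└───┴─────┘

Using BFS to find shortest path:
Start: (0, 0), End: (5, 4)
Path found:
(0,0) → (0,1) → (1,1) → (1,2) → (1,3) → (2,3) → (2,4) → (3,4) → (4,4) → (5,4)
Number of steps: 9

Solution:

┌─────────┐
│A ↓      │
│ ╷ ╶───┐ │
│ │↳ → ↓│ │
├─┴─┐ ╷ └─┤
│   │ │↳ ↓│
├─╴ │ ├─╴ │
│   │ │  ↓│
│ ┌─┴─┘ ╷ │
│ │     │↓│
│ ╵ ┌───┘ │
│   │    B│
└───┴─────┘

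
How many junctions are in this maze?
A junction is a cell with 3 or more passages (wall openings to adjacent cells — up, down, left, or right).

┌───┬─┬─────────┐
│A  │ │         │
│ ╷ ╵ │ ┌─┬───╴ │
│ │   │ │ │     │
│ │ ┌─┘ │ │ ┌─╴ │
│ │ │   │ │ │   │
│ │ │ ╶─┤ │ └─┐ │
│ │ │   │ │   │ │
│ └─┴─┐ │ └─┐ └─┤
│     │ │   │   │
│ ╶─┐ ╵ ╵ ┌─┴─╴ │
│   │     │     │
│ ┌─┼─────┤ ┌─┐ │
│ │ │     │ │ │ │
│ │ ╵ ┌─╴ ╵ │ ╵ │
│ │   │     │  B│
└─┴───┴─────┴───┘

Checking each cell for number of passages:

Junctions found (3+ passages):
  (1, 1): 3 passages
  (1, 7): 3 passages
  (2, 7): 3 passages
  (4, 0): 3 passages
  (4, 4): 3 passages
  (5, 0): 3 passages
  (5, 3): 3 passages
  (5, 7): 3 passages
  (7, 4): 3 passages
Total junctions: 9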